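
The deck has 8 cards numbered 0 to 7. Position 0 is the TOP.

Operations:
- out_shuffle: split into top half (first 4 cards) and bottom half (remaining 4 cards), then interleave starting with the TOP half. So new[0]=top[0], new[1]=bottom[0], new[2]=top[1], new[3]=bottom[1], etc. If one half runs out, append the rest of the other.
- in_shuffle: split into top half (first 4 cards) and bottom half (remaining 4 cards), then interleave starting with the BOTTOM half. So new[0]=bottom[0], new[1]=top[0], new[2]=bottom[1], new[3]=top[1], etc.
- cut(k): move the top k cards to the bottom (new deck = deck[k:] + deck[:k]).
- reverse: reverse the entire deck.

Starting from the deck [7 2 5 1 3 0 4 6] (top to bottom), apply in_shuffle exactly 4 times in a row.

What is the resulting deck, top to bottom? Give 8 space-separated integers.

After op 1 (in_shuffle): [3 7 0 2 4 5 6 1]
After op 2 (in_shuffle): [4 3 5 7 6 0 1 2]
After op 3 (in_shuffle): [6 4 0 3 1 5 2 7]
After op 4 (in_shuffle): [1 6 5 4 2 0 7 3]

Answer: 1 6 5 4 2 0 7 3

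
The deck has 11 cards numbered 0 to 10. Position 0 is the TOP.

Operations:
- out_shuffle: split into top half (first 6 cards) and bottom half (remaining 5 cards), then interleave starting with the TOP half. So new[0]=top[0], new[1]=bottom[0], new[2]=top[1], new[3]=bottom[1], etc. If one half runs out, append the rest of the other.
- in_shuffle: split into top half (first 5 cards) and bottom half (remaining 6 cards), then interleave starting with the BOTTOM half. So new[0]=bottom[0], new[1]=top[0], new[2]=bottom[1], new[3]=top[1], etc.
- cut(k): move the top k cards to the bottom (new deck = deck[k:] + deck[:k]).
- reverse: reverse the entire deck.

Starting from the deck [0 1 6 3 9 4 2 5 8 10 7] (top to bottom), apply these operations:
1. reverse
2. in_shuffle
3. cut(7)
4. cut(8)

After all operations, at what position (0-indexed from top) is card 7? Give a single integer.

Answer: 8

Derivation:
After op 1 (reverse): [7 10 8 5 2 4 9 3 6 1 0]
After op 2 (in_shuffle): [4 7 9 10 3 8 6 5 1 2 0]
After op 3 (cut(7)): [5 1 2 0 4 7 9 10 3 8 6]
After op 4 (cut(8)): [3 8 6 5 1 2 0 4 7 9 10]
Card 7 is at position 8.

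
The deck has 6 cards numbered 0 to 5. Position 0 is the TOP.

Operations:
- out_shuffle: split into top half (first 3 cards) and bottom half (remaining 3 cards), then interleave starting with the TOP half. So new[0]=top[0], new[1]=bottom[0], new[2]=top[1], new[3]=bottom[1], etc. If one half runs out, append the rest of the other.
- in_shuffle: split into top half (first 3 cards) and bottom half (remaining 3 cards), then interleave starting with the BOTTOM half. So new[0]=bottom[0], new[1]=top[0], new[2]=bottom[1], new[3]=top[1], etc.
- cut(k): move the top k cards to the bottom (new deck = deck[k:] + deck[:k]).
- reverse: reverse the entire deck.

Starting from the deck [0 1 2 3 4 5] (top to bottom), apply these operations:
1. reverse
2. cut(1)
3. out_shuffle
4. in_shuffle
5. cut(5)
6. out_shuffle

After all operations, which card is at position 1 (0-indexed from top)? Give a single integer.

Answer: 2

Derivation:
After op 1 (reverse): [5 4 3 2 1 0]
After op 2 (cut(1)): [4 3 2 1 0 5]
After op 3 (out_shuffle): [4 1 3 0 2 5]
After op 4 (in_shuffle): [0 4 2 1 5 3]
After op 5 (cut(5)): [3 0 4 2 1 5]
After op 6 (out_shuffle): [3 2 0 1 4 5]
Position 1: card 2.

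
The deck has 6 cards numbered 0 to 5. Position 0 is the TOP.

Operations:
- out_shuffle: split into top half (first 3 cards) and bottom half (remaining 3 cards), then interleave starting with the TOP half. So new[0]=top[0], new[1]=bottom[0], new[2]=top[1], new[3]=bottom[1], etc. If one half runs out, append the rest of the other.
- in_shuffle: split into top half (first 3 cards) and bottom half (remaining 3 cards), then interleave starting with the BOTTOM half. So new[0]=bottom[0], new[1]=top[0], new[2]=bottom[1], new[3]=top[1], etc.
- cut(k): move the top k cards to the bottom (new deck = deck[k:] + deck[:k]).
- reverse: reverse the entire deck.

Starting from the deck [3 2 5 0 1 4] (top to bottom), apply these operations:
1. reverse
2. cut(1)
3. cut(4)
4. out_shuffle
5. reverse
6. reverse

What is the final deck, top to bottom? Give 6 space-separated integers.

After op 1 (reverse): [4 1 0 5 2 3]
After op 2 (cut(1)): [1 0 5 2 3 4]
After op 3 (cut(4)): [3 4 1 0 5 2]
After op 4 (out_shuffle): [3 0 4 5 1 2]
After op 5 (reverse): [2 1 5 4 0 3]
After op 6 (reverse): [3 0 4 5 1 2]

Answer: 3 0 4 5 1 2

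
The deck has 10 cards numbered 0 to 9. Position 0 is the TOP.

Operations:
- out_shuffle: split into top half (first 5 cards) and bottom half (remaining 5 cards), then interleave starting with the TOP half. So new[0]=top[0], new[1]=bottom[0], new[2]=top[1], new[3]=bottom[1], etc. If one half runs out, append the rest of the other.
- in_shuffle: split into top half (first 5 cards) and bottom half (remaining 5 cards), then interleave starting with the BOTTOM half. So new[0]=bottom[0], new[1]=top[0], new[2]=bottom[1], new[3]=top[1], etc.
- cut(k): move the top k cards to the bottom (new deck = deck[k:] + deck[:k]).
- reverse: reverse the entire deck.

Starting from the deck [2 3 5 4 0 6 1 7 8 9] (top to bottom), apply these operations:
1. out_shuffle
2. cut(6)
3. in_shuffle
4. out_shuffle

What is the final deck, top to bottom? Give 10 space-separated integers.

After op 1 (out_shuffle): [2 6 3 1 5 7 4 8 0 9]
After op 2 (cut(6)): [4 8 0 9 2 6 3 1 5 7]
After op 3 (in_shuffle): [6 4 3 8 1 0 5 9 7 2]
After op 4 (out_shuffle): [6 0 4 5 3 9 8 7 1 2]

Answer: 6 0 4 5 3 9 8 7 1 2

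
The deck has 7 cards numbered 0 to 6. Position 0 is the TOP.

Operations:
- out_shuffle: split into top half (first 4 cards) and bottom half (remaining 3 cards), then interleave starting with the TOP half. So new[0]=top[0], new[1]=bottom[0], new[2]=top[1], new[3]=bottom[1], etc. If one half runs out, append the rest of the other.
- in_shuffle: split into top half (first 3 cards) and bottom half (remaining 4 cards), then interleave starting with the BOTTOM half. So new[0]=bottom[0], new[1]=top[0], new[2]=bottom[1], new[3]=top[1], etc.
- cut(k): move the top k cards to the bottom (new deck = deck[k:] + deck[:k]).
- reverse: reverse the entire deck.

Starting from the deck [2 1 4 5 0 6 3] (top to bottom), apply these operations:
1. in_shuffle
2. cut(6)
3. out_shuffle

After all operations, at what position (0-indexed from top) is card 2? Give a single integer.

After op 1 (in_shuffle): [5 2 0 1 6 4 3]
After op 2 (cut(6)): [3 5 2 0 1 6 4]
After op 3 (out_shuffle): [3 1 5 6 2 4 0]
Card 2 is at position 4.

Answer: 4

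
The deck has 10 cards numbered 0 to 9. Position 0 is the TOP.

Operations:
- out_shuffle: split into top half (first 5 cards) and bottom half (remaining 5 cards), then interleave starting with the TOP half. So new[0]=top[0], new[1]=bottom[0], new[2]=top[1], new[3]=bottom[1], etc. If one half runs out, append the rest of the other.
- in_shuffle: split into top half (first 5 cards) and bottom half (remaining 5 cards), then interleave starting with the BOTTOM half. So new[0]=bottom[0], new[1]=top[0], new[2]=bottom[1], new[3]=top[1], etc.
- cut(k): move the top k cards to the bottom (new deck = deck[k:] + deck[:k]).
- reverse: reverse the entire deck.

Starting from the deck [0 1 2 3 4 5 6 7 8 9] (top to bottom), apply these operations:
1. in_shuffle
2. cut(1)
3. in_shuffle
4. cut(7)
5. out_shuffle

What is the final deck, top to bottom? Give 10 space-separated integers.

Answer: 7 3 5 6 2 9 8 1 0 4

Derivation:
After op 1 (in_shuffle): [5 0 6 1 7 2 8 3 9 4]
After op 2 (cut(1)): [0 6 1 7 2 8 3 9 4 5]
After op 3 (in_shuffle): [8 0 3 6 9 1 4 7 5 2]
After op 4 (cut(7)): [7 5 2 8 0 3 6 9 1 4]
After op 5 (out_shuffle): [7 3 5 6 2 9 8 1 0 4]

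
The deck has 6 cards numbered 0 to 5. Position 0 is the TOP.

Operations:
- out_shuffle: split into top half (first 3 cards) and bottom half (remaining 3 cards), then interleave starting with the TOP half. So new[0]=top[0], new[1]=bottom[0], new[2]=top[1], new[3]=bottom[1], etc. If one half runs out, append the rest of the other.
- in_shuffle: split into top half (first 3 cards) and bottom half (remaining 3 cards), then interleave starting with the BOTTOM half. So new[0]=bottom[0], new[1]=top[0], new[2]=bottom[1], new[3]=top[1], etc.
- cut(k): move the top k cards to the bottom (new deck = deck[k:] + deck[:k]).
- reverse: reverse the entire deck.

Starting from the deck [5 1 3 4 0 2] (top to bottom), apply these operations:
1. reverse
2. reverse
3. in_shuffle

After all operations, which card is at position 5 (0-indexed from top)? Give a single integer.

Answer: 3

Derivation:
After op 1 (reverse): [2 0 4 3 1 5]
After op 2 (reverse): [5 1 3 4 0 2]
After op 3 (in_shuffle): [4 5 0 1 2 3]
Position 5: card 3.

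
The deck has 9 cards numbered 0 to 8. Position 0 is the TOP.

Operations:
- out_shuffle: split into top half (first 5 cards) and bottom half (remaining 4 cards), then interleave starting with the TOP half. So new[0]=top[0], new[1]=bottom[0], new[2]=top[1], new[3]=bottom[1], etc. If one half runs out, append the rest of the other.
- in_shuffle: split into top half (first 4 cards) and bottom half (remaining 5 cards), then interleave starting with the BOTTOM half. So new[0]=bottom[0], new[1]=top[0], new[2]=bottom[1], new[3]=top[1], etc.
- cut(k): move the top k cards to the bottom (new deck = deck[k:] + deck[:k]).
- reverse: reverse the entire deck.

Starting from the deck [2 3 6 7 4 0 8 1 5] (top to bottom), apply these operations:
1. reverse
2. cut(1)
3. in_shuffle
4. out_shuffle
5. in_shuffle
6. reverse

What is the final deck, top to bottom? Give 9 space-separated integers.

After op 1 (reverse): [5 1 8 0 4 7 6 3 2]
After op 2 (cut(1)): [1 8 0 4 7 6 3 2 5]
After op 3 (in_shuffle): [7 1 6 8 3 0 2 4 5]
After op 4 (out_shuffle): [7 0 1 2 6 4 8 5 3]
After op 5 (in_shuffle): [6 7 4 0 8 1 5 2 3]
After op 6 (reverse): [3 2 5 1 8 0 4 7 6]

Answer: 3 2 5 1 8 0 4 7 6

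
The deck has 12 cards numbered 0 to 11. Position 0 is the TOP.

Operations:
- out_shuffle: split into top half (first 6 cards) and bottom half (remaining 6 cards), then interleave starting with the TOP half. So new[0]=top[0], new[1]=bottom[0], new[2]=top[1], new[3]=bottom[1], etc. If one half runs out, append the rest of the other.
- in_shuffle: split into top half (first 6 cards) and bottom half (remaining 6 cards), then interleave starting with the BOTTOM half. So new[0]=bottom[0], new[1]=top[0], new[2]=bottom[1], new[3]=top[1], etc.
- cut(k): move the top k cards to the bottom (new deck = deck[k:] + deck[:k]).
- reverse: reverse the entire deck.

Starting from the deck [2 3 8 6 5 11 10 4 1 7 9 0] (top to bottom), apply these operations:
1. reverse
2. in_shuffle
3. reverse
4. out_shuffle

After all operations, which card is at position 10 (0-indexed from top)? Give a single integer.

Answer: 8

Derivation:
After op 1 (reverse): [0 9 7 1 4 10 11 5 6 8 3 2]
After op 2 (in_shuffle): [11 0 5 9 6 7 8 1 3 4 2 10]
After op 3 (reverse): [10 2 4 3 1 8 7 6 9 5 0 11]
After op 4 (out_shuffle): [10 7 2 6 4 9 3 5 1 0 8 11]
Position 10: card 8.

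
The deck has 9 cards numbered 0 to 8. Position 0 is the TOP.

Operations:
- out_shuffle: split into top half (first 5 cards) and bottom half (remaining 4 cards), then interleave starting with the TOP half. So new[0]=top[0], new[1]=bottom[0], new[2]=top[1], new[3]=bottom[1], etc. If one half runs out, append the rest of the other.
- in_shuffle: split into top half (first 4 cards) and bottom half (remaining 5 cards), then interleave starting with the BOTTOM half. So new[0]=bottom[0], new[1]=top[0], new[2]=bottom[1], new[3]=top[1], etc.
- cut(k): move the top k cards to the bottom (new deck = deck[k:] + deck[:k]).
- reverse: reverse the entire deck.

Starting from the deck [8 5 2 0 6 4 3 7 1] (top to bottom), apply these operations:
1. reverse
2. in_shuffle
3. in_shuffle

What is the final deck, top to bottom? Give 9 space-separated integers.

After op 1 (reverse): [1 7 3 4 6 0 2 5 8]
After op 2 (in_shuffle): [6 1 0 7 2 3 5 4 8]
After op 3 (in_shuffle): [2 6 3 1 5 0 4 7 8]

Answer: 2 6 3 1 5 0 4 7 8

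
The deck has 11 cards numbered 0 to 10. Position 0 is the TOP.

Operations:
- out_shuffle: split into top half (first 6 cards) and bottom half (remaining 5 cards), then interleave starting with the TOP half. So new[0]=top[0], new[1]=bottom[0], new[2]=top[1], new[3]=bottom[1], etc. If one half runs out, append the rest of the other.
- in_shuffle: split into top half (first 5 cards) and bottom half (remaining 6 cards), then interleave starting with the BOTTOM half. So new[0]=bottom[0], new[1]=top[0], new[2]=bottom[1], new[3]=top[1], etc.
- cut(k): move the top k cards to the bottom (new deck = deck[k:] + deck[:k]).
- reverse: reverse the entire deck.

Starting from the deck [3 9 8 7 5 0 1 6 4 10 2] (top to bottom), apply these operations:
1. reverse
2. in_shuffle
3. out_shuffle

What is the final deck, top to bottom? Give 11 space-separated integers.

After op 1 (reverse): [2 10 4 6 1 0 5 7 8 9 3]
After op 2 (in_shuffle): [0 2 5 10 7 4 8 6 9 1 3]
After op 3 (out_shuffle): [0 8 2 6 5 9 10 1 7 3 4]

Answer: 0 8 2 6 5 9 10 1 7 3 4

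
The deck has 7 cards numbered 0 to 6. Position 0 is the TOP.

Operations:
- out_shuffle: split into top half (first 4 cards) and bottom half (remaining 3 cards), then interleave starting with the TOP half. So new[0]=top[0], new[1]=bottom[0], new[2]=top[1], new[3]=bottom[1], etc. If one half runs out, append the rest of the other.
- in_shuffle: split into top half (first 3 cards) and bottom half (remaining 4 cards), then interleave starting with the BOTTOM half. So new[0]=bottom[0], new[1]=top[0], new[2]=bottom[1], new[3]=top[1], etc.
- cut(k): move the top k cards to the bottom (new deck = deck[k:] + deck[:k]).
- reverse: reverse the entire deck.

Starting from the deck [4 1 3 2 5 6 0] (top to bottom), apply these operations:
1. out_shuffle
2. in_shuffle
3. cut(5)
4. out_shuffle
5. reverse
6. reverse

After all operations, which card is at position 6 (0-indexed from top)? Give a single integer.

Answer: 4

Derivation:
After op 1 (out_shuffle): [4 5 1 6 3 0 2]
After op 2 (in_shuffle): [6 4 3 5 0 1 2]
After op 3 (cut(5)): [1 2 6 4 3 5 0]
After op 4 (out_shuffle): [1 3 2 5 6 0 4]
After op 5 (reverse): [4 0 6 5 2 3 1]
After op 6 (reverse): [1 3 2 5 6 0 4]
Position 6: card 4.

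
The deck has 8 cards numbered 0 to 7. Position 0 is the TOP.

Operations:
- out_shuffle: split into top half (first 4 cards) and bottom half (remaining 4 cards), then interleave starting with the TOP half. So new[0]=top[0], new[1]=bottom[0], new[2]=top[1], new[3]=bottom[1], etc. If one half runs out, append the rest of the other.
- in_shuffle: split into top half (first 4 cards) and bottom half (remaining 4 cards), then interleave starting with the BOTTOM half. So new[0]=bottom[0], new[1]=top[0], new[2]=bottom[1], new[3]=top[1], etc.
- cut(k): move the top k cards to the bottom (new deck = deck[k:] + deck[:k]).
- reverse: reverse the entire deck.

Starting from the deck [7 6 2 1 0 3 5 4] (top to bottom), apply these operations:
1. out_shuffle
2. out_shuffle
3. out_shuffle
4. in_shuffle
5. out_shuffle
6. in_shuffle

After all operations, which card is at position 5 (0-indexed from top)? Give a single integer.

After op 1 (out_shuffle): [7 0 6 3 2 5 1 4]
After op 2 (out_shuffle): [7 2 0 5 6 1 3 4]
After op 3 (out_shuffle): [7 6 2 1 0 3 5 4]
After op 4 (in_shuffle): [0 7 3 6 5 2 4 1]
After op 5 (out_shuffle): [0 5 7 2 3 4 6 1]
After op 6 (in_shuffle): [3 0 4 5 6 7 1 2]
Position 5: card 7.

Answer: 7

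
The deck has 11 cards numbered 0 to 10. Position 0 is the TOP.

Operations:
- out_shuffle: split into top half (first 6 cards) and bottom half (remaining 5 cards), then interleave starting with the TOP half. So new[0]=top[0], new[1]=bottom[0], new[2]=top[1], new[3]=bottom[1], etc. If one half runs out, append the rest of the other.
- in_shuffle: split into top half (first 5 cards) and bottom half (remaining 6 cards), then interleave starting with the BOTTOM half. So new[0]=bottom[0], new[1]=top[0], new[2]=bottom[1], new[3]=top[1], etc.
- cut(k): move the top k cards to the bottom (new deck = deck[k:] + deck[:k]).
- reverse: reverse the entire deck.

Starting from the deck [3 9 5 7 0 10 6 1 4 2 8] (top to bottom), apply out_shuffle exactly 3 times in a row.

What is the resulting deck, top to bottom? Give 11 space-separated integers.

After op 1 (out_shuffle): [3 6 9 1 5 4 7 2 0 8 10]
After op 2 (out_shuffle): [3 7 6 2 9 0 1 8 5 10 4]
After op 3 (out_shuffle): [3 1 7 8 6 5 2 10 9 4 0]

Answer: 3 1 7 8 6 5 2 10 9 4 0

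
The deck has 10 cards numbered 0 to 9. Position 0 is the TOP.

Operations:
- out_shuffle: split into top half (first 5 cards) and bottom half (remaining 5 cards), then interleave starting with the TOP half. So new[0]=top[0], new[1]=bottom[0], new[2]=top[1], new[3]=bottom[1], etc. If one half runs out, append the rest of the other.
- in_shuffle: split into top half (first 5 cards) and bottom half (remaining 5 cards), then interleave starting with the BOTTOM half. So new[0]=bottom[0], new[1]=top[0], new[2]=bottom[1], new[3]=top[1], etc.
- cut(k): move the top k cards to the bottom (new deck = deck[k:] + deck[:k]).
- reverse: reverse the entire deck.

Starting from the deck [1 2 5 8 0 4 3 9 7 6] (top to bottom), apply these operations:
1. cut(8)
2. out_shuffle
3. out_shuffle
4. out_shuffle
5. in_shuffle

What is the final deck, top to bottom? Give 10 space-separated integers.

Answer: 5 7 2 3 1 4 6 0 9 8

Derivation:
After op 1 (cut(8)): [7 6 1 2 5 8 0 4 3 9]
After op 2 (out_shuffle): [7 8 6 0 1 4 2 3 5 9]
After op 3 (out_shuffle): [7 4 8 2 6 3 0 5 1 9]
After op 4 (out_shuffle): [7 3 4 0 8 5 2 1 6 9]
After op 5 (in_shuffle): [5 7 2 3 1 4 6 0 9 8]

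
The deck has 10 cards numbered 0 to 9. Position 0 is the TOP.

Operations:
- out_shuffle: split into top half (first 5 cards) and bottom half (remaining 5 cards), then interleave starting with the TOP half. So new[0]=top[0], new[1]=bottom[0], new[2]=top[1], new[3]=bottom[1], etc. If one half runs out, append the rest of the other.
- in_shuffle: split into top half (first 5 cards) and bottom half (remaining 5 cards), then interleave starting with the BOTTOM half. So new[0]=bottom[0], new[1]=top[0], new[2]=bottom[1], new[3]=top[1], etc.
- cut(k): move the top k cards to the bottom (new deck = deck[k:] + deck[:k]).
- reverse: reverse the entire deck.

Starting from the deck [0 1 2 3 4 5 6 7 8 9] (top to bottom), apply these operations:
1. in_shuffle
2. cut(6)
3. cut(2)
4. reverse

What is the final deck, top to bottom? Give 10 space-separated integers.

Answer: 3 8 2 7 1 6 0 5 4 9

Derivation:
After op 1 (in_shuffle): [5 0 6 1 7 2 8 3 9 4]
After op 2 (cut(6)): [8 3 9 4 5 0 6 1 7 2]
After op 3 (cut(2)): [9 4 5 0 6 1 7 2 8 3]
After op 4 (reverse): [3 8 2 7 1 6 0 5 4 9]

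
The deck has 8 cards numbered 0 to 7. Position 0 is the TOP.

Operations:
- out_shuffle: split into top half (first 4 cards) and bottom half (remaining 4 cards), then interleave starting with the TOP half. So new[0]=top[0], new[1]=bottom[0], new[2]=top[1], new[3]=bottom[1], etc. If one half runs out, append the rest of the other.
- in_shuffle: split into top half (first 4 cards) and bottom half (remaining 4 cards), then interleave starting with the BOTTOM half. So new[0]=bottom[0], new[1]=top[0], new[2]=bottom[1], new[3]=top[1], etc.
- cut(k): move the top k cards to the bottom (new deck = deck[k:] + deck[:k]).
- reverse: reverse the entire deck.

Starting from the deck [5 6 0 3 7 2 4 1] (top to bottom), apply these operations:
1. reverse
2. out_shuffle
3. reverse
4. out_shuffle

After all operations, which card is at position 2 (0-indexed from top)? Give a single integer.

Answer: 7

Derivation:
After op 1 (reverse): [1 4 2 7 3 0 6 5]
After op 2 (out_shuffle): [1 3 4 0 2 6 7 5]
After op 3 (reverse): [5 7 6 2 0 4 3 1]
After op 4 (out_shuffle): [5 0 7 4 6 3 2 1]
Position 2: card 7.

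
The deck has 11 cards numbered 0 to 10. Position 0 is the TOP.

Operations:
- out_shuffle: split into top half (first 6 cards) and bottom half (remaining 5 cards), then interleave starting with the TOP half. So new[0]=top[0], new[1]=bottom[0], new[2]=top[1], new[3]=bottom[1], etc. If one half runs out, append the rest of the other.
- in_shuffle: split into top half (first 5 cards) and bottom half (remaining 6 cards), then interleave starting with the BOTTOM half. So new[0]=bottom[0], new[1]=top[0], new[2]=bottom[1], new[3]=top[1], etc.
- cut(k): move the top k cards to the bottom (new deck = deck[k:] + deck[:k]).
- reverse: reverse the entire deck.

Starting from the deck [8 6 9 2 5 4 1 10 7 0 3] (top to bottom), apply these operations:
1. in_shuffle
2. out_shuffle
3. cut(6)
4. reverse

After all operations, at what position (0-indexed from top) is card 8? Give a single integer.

Answer: 3

Derivation:
After op 1 (in_shuffle): [4 8 1 6 10 9 7 2 0 5 3]
After op 2 (out_shuffle): [4 7 8 2 1 0 6 5 10 3 9]
After op 3 (cut(6)): [6 5 10 3 9 4 7 8 2 1 0]
After op 4 (reverse): [0 1 2 8 7 4 9 3 10 5 6]
Card 8 is at position 3.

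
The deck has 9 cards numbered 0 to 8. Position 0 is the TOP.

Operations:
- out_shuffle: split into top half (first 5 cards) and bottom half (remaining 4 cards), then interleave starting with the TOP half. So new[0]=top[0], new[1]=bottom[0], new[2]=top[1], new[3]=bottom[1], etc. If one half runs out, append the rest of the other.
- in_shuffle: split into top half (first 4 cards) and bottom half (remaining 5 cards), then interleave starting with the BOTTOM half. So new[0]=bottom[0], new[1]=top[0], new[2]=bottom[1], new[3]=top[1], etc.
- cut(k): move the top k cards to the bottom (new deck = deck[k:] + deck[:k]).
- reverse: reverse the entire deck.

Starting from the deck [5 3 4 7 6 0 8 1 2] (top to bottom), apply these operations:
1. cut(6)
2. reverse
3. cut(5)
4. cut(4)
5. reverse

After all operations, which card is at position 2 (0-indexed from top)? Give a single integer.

After op 1 (cut(6)): [8 1 2 5 3 4 7 6 0]
After op 2 (reverse): [0 6 7 4 3 5 2 1 8]
After op 3 (cut(5)): [5 2 1 8 0 6 7 4 3]
After op 4 (cut(4)): [0 6 7 4 3 5 2 1 8]
After op 5 (reverse): [8 1 2 5 3 4 7 6 0]
Position 2: card 2.

Answer: 2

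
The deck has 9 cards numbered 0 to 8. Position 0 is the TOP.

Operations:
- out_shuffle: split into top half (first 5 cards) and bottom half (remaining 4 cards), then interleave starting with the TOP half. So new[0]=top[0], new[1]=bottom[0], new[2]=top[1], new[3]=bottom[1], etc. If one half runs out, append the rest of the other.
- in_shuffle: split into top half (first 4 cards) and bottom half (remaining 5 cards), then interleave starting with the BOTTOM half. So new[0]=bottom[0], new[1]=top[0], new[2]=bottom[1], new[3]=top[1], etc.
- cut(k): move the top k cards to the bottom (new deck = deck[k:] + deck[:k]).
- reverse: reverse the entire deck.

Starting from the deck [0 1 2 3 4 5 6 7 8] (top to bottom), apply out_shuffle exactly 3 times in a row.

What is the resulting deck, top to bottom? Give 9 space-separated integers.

After op 1 (out_shuffle): [0 5 1 6 2 7 3 8 4]
After op 2 (out_shuffle): [0 7 5 3 1 8 6 4 2]
After op 3 (out_shuffle): [0 8 7 6 5 4 3 2 1]

Answer: 0 8 7 6 5 4 3 2 1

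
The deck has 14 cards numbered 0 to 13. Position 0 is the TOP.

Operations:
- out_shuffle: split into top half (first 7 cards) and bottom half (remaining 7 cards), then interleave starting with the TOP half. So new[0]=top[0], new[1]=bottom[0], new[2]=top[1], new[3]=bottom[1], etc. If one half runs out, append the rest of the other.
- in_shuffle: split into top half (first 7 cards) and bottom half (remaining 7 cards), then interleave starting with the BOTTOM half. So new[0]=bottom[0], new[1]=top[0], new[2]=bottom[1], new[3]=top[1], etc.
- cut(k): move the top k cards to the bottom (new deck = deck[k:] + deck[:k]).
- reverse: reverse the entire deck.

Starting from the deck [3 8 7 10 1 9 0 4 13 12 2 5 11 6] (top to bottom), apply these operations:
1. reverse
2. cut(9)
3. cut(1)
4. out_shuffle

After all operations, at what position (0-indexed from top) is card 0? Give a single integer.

Answer: 9

Derivation:
After op 1 (reverse): [6 11 5 2 12 13 4 0 9 1 10 7 8 3]
After op 2 (cut(9)): [1 10 7 8 3 6 11 5 2 12 13 4 0 9]
After op 3 (cut(1)): [10 7 8 3 6 11 5 2 12 13 4 0 9 1]
After op 4 (out_shuffle): [10 2 7 12 8 13 3 4 6 0 11 9 5 1]
Card 0 is at position 9.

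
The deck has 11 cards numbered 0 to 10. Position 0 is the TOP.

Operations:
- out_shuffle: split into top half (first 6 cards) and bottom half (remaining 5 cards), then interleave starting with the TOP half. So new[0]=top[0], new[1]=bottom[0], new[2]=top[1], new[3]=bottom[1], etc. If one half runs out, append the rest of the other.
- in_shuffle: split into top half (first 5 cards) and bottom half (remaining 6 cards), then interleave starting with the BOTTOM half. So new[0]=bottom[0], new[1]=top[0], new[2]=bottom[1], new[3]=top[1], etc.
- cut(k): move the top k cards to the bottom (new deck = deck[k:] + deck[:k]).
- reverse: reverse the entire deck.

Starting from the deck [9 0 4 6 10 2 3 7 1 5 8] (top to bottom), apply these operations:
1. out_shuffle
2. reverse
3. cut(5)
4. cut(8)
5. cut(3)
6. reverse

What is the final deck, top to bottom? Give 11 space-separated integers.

After op 1 (out_shuffle): [9 3 0 7 4 1 6 5 10 8 2]
After op 2 (reverse): [2 8 10 5 6 1 4 7 0 3 9]
After op 3 (cut(5)): [1 4 7 0 3 9 2 8 10 5 6]
After op 4 (cut(8)): [10 5 6 1 4 7 0 3 9 2 8]
After op 5 (cut(3)): [1 4 7 0 3 9 2 8 10 5 6]
After op 6 (reverse): [6 5 10 8 2 9 3 0 7 4 1]

Answer: 6 5 10 8 2 9 3 0 7 4 1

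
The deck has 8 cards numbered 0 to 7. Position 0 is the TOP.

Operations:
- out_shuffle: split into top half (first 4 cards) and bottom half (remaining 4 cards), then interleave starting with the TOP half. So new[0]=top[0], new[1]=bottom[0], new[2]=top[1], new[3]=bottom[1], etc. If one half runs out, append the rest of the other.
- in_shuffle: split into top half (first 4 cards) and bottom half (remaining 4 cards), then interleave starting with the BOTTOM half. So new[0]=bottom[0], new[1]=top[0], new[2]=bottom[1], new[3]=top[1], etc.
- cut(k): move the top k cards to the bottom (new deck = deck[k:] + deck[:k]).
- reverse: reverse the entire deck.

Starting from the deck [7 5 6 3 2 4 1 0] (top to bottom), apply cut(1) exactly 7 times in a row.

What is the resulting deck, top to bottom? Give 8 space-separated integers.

After op 1 (cut(1)): [5 6 3 2 4 1 0 7]
After op 2 (cut(1)): [6 3 2 4 1 0 7 5]
After op 3 (cut(1)): [3 2 4 1 0 7 5 6]
After op 4 (cut(1)): [2 4 1 0 7 5 6 3]
After op 5 (cut(1)): [4 1 0 7 5 6 3 2]
After op 6 (cut(1)): [1 0 7 5 6 3 2 4]
After op 7 (cut(1)): [0 7 5 6 3 2 4 1]

Answer: 0 7 5 6 3 2 4 1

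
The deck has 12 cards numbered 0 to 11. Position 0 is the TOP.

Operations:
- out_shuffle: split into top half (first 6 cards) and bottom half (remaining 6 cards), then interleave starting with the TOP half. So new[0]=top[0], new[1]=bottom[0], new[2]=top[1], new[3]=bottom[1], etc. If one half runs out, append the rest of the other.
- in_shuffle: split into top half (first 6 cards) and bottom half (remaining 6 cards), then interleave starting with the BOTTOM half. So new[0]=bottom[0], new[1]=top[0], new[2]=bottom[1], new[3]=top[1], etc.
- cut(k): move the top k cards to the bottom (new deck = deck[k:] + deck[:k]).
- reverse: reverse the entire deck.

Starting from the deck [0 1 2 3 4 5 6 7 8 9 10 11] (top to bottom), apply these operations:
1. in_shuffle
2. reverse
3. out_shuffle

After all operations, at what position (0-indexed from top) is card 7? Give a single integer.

After op 1 (in_shuffle): [6 0 7 1 8 2 9 3 10 4 11 5]
After op 2 (reverse): [5 11 4 10 3 9 2 8 1 7 0 6]
After op 3 (out_shuffle): [5 2 11 8 4 1 10 7 3 0 9 6]
Card 7 is at position 7.

Answer: 7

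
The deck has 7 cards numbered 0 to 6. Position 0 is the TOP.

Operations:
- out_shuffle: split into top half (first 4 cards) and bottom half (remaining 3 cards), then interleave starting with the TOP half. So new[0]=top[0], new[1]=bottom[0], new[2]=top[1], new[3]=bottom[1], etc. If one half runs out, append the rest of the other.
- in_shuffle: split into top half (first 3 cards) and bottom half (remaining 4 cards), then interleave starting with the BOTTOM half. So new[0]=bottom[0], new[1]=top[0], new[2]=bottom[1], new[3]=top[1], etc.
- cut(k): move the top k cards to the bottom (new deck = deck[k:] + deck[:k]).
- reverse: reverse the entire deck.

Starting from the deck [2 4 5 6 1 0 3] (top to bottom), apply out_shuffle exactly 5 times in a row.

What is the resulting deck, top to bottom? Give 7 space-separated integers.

Answer: 2 5 1 3 4 6 0

Derivation:
After op 1 (out_shuffle): [2 1 4 0 5 3 6]
After op 2 (out_shuffle): [2 5 1 3 4 6 0]
After op 3 (out_shuffle): [2 4 5 6 1 0 3]
After op 4 (out_shuffle): [2 1 4 0 5 3 6]
After op 5 (out_shuffle): [2 5 1 3 4 6 0]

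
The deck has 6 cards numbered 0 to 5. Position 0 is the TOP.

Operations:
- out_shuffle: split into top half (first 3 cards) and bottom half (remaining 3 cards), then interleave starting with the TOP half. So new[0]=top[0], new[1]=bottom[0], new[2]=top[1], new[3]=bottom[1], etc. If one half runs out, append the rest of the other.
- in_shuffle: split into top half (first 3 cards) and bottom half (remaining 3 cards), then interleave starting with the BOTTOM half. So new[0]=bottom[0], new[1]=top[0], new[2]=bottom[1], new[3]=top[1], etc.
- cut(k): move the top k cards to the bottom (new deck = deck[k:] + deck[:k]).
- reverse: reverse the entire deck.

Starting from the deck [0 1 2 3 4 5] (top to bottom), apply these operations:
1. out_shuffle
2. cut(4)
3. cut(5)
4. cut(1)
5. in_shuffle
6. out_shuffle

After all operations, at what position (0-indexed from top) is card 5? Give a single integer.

After op 1 (out_shuffle): [0 3 1 4 2 5]
After op 2 (cut(4)): [2 5 0 3 1 4]
After op 3 (cut(5)): [4 2 5 0 3 1]
After op 4 (cut(1)): [2 5 0 3 1 4]
After op 5 (in_shuffle): [3 2 1 5 4 0]
After op 6 (out_shuffle): [3 5 2 4 1 0]
Card 5 is at position 1.

Answer: 1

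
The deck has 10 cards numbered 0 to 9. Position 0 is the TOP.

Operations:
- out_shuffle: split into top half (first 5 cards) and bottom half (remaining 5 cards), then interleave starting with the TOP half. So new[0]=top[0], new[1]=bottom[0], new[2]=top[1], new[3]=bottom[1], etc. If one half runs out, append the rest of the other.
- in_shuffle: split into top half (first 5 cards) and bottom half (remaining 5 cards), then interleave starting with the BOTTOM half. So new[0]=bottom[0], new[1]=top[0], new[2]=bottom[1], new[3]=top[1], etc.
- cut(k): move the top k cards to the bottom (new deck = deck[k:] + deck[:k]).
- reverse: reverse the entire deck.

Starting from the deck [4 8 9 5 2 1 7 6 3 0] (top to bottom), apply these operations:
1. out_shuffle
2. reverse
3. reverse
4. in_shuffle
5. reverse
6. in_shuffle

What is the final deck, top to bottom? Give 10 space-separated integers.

Answer: 3 9 1 0 5 7 4 2 6 8

Derivation:
After op 1 (out_shuffle): [4 1 8 7 9 6 5 3 2 0]
After op 2 (reverse): [0 2 3 5 6 9 7 8 1 4]
After op 3 (reverse): [4 1 8 7 9 6 5 3 2 0]
After op 4 (in_shuffle): [6 4 5 1 3 8 2 7 0 9]
After op 5 (reverse): [9 0 7 2 8 3 1 5 4 6]
After op 6 (in_shuffle): [3 9 1 0 5 7 4 2 6 8]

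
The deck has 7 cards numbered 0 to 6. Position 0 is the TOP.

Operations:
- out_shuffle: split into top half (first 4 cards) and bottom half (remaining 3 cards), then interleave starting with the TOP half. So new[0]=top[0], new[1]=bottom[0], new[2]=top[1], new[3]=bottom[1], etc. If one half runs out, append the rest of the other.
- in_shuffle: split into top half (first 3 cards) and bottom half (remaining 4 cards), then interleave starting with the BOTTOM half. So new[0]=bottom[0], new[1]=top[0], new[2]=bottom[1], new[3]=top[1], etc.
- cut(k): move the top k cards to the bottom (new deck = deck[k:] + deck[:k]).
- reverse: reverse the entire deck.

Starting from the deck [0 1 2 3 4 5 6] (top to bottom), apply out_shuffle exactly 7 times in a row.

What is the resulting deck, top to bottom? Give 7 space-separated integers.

After op 1 (out_shuffle): [0 4 1 5 2 6 3]
After op 2 (out_shuffle): [0 2 4 6 1 3 5]
After op 3 (out_shuffle): [0 1 2 3 4 5 6]
After op 4 (out_shuffle): [0 4 1 5 2 6 3]
After op 5 (out_shuffle): [0 2 4 6 1 3 5]
After op 6 (out_shuffle): [0 1 2 3 4 5 6]
After op 7 (out_shuffle): [0 4 1 5 2 6 3]

Answer: 0 4 1 5 2 6 3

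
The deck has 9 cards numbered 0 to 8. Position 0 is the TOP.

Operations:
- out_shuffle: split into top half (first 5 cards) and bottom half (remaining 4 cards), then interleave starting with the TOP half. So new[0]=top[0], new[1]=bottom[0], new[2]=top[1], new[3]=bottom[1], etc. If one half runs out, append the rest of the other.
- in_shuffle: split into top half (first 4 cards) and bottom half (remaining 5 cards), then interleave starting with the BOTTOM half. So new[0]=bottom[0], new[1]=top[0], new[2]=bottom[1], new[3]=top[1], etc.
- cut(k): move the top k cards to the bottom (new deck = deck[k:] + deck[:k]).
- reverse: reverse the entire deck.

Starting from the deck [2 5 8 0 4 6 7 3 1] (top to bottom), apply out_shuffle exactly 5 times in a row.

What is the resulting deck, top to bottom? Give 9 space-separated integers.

Answer: 2 8 4 7 1 5 0 6 3

Derivation:
After op 1 (out_shuffle): [2 6 5 7 8 3 0 1 4]
After op 2 (out_shuffle): [2 3 6 0 5 1 7 4 8]
After op 3 (out_shuffle): [2 1 3 7 6 4 0 8 5]
After op 4 (out_shuffle): [2 4 1 0 3 8 7 5 6]
After op 5 (out_shuffle): [2 8 4 7 1 5 0 6 3]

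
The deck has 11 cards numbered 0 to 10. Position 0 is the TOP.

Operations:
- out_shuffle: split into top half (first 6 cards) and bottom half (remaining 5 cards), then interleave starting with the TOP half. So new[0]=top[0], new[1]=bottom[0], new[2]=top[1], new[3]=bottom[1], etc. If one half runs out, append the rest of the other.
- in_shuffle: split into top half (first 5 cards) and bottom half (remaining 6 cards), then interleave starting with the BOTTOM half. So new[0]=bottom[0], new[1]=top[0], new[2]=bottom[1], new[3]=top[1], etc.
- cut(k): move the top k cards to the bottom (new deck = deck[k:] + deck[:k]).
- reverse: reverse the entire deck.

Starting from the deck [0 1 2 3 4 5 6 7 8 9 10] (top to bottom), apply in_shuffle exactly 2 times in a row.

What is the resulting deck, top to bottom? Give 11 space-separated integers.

After op 1 (in_shuffle): [5 0 6 1 7 2 8 3 9 4 10]
After op 2 (in_shuffle): [2 5 8 0 3 6 9 1 4 7 10]

Answer: 2 5 8 0 3 6 9 1 4 7 10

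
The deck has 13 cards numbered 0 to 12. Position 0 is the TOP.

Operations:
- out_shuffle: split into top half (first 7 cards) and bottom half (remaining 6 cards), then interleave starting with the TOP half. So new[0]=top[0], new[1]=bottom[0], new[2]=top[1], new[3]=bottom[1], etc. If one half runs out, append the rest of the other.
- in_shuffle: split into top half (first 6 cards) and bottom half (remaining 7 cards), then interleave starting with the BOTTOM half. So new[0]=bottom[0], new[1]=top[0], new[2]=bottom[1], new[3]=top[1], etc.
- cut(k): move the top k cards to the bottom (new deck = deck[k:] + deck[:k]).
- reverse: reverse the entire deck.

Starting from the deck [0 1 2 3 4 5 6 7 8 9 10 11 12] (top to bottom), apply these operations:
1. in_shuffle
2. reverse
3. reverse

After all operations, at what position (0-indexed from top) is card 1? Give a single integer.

After op 1 (in_shuffle): [6 0 7 1 8 2 9 3 10 4 11 5 12]
After op 2 (reverse): [12 5 11 4 10 3 9 2 8 1 7 0 6]
After op 3 (reverse): [6 0 7 1 8 2 9 3 10 4 11 5 12]
Card 1 is at position 3.

Answer: 3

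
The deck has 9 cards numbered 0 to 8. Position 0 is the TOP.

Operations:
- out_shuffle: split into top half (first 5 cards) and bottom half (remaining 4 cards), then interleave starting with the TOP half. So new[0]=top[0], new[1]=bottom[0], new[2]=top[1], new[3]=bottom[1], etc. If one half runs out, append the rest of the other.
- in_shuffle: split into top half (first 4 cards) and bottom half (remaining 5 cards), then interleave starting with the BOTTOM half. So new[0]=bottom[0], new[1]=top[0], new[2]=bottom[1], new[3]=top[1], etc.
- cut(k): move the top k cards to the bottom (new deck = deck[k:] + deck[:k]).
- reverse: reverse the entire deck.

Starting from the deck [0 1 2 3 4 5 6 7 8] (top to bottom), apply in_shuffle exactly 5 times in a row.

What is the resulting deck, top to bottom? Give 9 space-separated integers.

Answer: 1 3 5 7 0 2 4 6 8

Derivation:
After op 1 (in_shuffle): [4 0 5 1 6 2 7 3 8]
After op 2 (in_shuffle): [6 4 2 0 7 5 3 1 8]
After op 3 (in_shuffle): [7 6 5 4 3 2 1 0 8]
After op 4 (in_shuffle): [3 7 2 6 1 5 0 4 8]
After op 5 (in_shuffle): [1 3 5 7 0 2 4 6 8]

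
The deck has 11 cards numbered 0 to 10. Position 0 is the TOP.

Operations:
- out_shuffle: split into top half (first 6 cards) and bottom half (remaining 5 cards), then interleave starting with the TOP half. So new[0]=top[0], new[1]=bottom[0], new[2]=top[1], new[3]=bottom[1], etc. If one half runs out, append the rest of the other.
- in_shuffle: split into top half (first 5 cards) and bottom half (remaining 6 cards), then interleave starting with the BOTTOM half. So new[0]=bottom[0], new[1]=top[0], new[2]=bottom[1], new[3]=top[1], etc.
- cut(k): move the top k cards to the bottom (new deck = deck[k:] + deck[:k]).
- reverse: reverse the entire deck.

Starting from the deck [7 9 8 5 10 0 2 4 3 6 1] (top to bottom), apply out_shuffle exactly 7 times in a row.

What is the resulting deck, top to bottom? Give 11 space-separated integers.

Answer: 7 3 0 8 1 4 10 9 6 2 5

Derivation:
After op 1 (out_shuffle): [7 2 9 4 8 3 5 6 10 1 0]
After op 2 (out_shuffle): [7 5 2 6 9 10 4 1 8 0 3]
After op 3 (out_shuffle): [7 4 5 1 2 8 6 0 9 3 10]
After op 4 (out_shuffle): [7 6 4 0 5 9 1 3 2 10 8]
After op 5 (out_shuffle): [7 1 6 3 4 2 0 10 5 8 9]
After op 6 (out_shuffle): [7 0 1 10 6 5 3 8 4 9 2]
After op 7 (out_shuffle): [7 3 0 8 1 4 10 9 6 2 5]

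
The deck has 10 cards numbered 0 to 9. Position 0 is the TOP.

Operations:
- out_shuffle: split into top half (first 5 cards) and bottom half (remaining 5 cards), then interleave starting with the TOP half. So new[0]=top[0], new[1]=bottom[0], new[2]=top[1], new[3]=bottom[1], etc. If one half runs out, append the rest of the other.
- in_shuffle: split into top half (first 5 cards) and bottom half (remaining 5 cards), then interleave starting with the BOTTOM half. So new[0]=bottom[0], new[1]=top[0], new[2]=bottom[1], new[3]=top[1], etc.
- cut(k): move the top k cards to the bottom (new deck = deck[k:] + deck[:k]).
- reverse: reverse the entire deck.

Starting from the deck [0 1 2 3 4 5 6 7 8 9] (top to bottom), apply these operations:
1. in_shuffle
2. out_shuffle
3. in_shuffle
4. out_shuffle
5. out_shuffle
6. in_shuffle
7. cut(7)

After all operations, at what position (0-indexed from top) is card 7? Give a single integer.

Answer: 5

Derivation:
After op 1 (in_shuffle): [5 0 6 1 7 2 8 3 9 4]
After op 2 (out_shuffle): [5 2 0 8 6 3 1 9 7 4]
After op 3 (in_shuffle): [3 5 1 2 9 0 7 8 4 6]
After op 4 (out_shuffle): [3 0 5 7 1 8 2 4 9 6]
After op 5 (out_shuffle): [3 8 0 2 5 4 7 9 1 6]
After op 6 (in_shuffle): [4 3 7 8 9 0 1 2 6 5]
After op 7 (cut(7)): [2 6 5 4 3 7 8 9 0 1]
Card 7 is at position 5.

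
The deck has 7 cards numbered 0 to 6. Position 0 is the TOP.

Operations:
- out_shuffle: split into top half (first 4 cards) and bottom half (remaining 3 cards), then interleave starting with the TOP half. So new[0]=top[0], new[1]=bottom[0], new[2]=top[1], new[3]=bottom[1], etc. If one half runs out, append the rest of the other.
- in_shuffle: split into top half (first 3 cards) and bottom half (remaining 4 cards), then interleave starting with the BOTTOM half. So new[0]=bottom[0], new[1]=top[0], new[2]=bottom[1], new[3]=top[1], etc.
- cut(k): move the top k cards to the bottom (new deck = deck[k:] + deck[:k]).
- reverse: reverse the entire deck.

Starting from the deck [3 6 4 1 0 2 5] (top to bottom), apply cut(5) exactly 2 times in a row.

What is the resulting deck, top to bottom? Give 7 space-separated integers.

Answer: 1 0 2 5 3 6 4

Derivation:
After op 1 (cut(5)): [2 5 3 6 4 1 0]
After op 2 (cut(5)): [1 0 2 5 3 6 4]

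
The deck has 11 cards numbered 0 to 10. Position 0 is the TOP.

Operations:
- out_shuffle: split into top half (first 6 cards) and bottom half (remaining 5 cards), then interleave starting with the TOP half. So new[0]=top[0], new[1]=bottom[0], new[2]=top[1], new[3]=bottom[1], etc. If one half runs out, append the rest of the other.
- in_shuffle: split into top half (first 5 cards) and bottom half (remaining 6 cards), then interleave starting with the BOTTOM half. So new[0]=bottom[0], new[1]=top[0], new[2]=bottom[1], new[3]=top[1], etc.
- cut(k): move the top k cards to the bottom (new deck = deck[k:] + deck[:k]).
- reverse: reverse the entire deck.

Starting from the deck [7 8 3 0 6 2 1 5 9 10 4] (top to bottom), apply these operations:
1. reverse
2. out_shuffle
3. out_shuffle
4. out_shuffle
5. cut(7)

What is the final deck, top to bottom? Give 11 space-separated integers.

Answer: 2 10 3 1 4 0 5 7 6 9 8

Derivation:
After op 1 (reverse): [4 10 9 5 1 2 6 0 3 8 7]
After op 2 (out_shuffle): [4 6 10 0 9 3 5 8 1 7 2]
After op 3 (out_shuffle): [4 5 6 8 10 1 0 7 9 2 3]
After op 4 (out_shuffle): [4 0 5 7 6 9 8 2 10 3 1]
After op 5 (cut(7)): [2 10 3 1 4 0 5 7 6 9 8]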